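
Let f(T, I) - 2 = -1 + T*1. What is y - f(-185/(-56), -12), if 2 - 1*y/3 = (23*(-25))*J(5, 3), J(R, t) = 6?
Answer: 579695/56 ≈ 10352.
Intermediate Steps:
f(T, I) = 1 + T (f(T, I) = 2 + (-1 + T*1) = 2 + (-1 + T) = 1 + T)
y = 10356 (y = 6 - 3*23*(-25)*6 = 6 - (-1725)*6 = 6 - 3*(-3450) = 6 + 10350 = 10356)
y - f(-185/(-56), -12) = 10356 - (1 - 185/(-56)) = 10356 - (1 - 185*(-1/56)) = 10356 - (1 + 185/56) = 10356 - 1*241/56 = 10356 - 241/56 = 579695/56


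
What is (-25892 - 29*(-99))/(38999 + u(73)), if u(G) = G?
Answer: -23021/39072 ≈ -0.58919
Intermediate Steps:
(-25892 - 29*(-99))/(38999 + u(73)) = (-25892 - 29*(-99))/(38999 + 73) = (-25892 + 2871)/39072 = -23021*1/39072 = -23021/39072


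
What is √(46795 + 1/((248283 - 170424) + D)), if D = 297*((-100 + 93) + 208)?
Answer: √24595521073241/22926 ≈ 216.32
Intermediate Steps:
D = 59697 (D = 297*(-7 + 208) = 297*201 = 59697)
√(46795 + 1/((248283 - 170424) + D)) = √(46795 + 1/((248283 - 170424) + 59697)) = √(46795 + 1/(77859 + 59697)) = √(46795 + 1/137556) = √(6436933021/137556) = √24595521073241/22926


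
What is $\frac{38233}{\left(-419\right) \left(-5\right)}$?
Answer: $\frac{38233}{2095} \approx 18.25$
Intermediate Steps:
$\frac{38233}{\left(-419\right) \left(-5\right)} = \frac{38233}{2095}$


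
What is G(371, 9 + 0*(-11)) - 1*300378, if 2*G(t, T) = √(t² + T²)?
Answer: -300378 + √137722/2 ≈ -3.0019e+5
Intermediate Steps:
G(t, T) = √(T² + t²)/2 (G(t, T) = √(t² + T²)/2 = √(T² + t²)/2)
G(371, 9 + 0*(-11)) - 1*300378 = √((9 + 0*(-11))² + 371²)/2 - 1*300378 = √((9 + 0)² + 137641)/2 - 300378 = √(9² + 137641)/2 - 300378 = √(81 + 137641)/2 - 300378 = √137722/2 - 300378 = -300378 + √137722/2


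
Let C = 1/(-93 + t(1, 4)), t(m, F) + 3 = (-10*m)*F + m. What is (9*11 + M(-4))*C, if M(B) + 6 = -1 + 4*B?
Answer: -76/135 ≈ -0.56296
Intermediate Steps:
t(m, F) = -3 + m - 10*F*m (t(m, F) = -3 + ((-10*m)*F + m) = -3 + (-10*F*m + m) = -3 + (m - 10*F*m) = -3 + m - 10*F*m)
M(B) = -7 + 4*B (M(B) = -6 + (-1 + 4*B) = -7 + 4*B)
C = -1/135 (C = 1/(-93 + (-3 + 1 - 10*4*1)) = 1/(-93 + (-3 + 1 - 40)) = 1/(-93 - 42) = 1/(-135) = -1/135 ≈ -0.0074074)
(9*11 + M(-4))*C = (9*11 + (-7 + 4*(-4)))*(-1/135) = (99 + (-7 - 16))*(-1/135) = (99 - 23)*(-1/135) = 76*(-1/135) = -76/135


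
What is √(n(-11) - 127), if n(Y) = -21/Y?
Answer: 4*I*√946/11 ≈ 11.184*I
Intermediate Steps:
√(n(-11) - 127) = √(-21/(-11) - 127) = √(-21*(-1/11) - 127) = √(21/11 - 127) = √(-1376/11) = 4*I*√946/11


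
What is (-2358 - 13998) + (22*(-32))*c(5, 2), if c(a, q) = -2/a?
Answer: -80372/5 ≈ -16074.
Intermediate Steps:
(-2358 - 13998) + (22*(-32))*c(5, 2) = (-2358 - 13998) + (22*(-32))*(-2/5) = -16356 - (-1408)/5 = -16356 - 704*(-⅖) = -16356 + 1408/5 = -80372/5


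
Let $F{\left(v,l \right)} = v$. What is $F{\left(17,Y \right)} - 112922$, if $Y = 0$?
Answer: $-112905$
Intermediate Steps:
$F{\left(17,Y \right)} - 112922 = 17 - 112922 = -112905$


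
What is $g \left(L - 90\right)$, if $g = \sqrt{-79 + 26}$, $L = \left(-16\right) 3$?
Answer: $- 138 i \sqrt{53} \approx - 1004.7 i$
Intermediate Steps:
$L = -48$
$g = i \sqrt{53}$ ($g = \sqrt{-53} = i \sqrt{53} \approx 7.2801 i$)
$g \left(L - 90\right) = i \sqrt{53} \left(-48 - 90\right) = i \sqrt{53} \left(-138\right) = - 138 i \sqrt{53}$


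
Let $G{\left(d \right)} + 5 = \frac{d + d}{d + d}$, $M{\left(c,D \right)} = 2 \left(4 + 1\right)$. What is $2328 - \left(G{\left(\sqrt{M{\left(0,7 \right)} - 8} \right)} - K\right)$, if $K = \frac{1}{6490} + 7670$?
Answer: $\frac{64912981}{6490} \approx 10002.0$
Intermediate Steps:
$K = \frac{49778301}{6490}$ ($K = \frac{1}{6490} + 7670 = \frac{49778301}{6490} \approx 7670.0$)
$M{\left(c,D \right)} = 10$ ($M{\left(c,D \right)} = 2 \cdot 5 = 10$)
$G{\left(d \right)} = -4$ ($G{\left(d \right)} = -5 + \frac{d + d}{d + d} = -5 + \frac{2 d}{2 d} = -5 + 2 d \frac{1}{2 d} = -5 + 1 = -4$)
$2328 - \left(G{\left(\sqrt{M{\left(0,7 \right)} - 8} \right)} - K\right) = 2328 - \left(-4 - \frac{49778301}{6490}\right) = 2328 - - \frac{49804261}{6490} = 2328 + \frac{49804261}{6490} = \frac{64912981}{6490}$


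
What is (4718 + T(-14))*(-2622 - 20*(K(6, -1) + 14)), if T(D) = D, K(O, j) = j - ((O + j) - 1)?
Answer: -13180608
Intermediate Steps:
K(O, j) = 1 - O (K(O, j) = j - (-1 + O + j) = j + (1 - O - j) = 1 - O)
(4718 + T(-14))*(-2622 - 20*(K(6, -1) + 14)) = (4718 - 14)*(-2622 - 20*((1 - 1*6) + 14)) = 4704*(-2622 - 20*((1 - 6) + 14)) = 4704*(-2622 - 20*(-5 + 14)) = 4704*(-2622 - 20*9) = 4704*(-2622 - 180) = 4704*(-2802) = -13180608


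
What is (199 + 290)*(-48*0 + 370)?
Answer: 180930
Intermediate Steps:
(199 + 290)*(-48*0 + 370) = 489*(0 + 370) = 489*370 = 180930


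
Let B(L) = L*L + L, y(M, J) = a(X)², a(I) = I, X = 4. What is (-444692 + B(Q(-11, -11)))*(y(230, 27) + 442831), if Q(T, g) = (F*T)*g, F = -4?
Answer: -93405289240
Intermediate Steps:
y(M, J) = 16 (y(M, J) = 4² = 16)
Q(T, g) = -4*T*g (Q(T, g) = (-4*T)*g = -4*T*g)
B(L) = L + L² (B(L) = L² + L = L + L²)
(-444692 + B(Q(-11, -11)))*(y(230, 27) + 442831) = (-444692 + (-4*(-11)*(-11))*(1 - 4*(-11)*(-11)))*(16 + 442831) = (-444692 - 484*(1 - 484))*442847 = (-444692 - 484*(-483))*442847 = (-444692 + 233772)*442847 = -210920*442847 = -93405289240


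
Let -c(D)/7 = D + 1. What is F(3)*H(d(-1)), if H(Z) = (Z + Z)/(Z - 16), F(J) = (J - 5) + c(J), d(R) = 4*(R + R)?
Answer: -20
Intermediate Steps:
c(D) = -7 - 7*D (c(D) = -7*(D + 1) = -7*(1 + D) = -7 - 7*D)
d(R) = 8*R (d(R) = 4*(2*R) = 8*R)
F(J) = -12 - 6*J (F(J) = (J - 5) + (-7 - 7*J) = (-5 + J) + (-7 - 7*J) = -12 - 6*J)
H(Z) = 2*Z/(-16 + Z) (H(Z) = (2*Z)/(-16 + Z) = 2*Z/(-16 + Z))
F(3)*H(d(-1)) = (-12 - 6*3)*(2*(8*(-1))/(-16 + 8*(-1))) = (-12 - 18)*(2*(-8)/(-16 - 8)) = -60*(-8)/(-24) = -60*(-8)*(-1)/24 = -30*⅔ = -20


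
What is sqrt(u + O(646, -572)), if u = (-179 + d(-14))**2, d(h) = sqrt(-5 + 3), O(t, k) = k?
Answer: sqrt(31467 - 358*I*sqrt(2)) ≈ 177.4 - 1.427*I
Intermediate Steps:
d(h) = I*sqrt(2) (d(h) = sqrt(-2) = I*sqrt(2))
u = (-179 + I*sqrt(2))**2 ≈ 32039.0 - 506.3*I
sqrt(u + O(646, -572)) = sqrt((179 - I*sqrt(2))**2 - 572) = sqrt(-572 + (179 - I*sqrt(2))**2)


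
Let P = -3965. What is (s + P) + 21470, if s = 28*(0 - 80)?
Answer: 15265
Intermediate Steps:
s = -2240 (s = 28*(-80) = -2240)
(s + P) + 21470 = (-2240 - 3965) + 21470 = -6205 + 21470 = 15265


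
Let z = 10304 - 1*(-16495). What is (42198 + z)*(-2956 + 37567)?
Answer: 2388055167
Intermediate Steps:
z = 26799 (z = 10304 + 16495 = 26799)
(42198 + z)*(-2956 + 37567) = (42198 + 26799)*(-2956 + 37567) = 68997*34611 = 2388055167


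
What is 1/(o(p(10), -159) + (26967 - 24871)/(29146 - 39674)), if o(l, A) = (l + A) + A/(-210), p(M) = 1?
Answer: -1645/258992 ≈ -0.0063515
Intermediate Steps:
o(l, A) = l + 209*A/210 (o(l, A) = (A + l) + A*(-1/210) = (A + l) - A/210 = l + 209*A/210)
1/(o(p(10), -159) + (26967 - 24871)/(29146 - 39674)) = 1/((1 + (209/210)*(-159)) + (26967 - 24871)/(29146 - 39674)) = 1/((1 - 11077/70) + 2096/(-10528)) = 1/(-11007/70 + 2096*(-1/10528)) = 1/(-11007/70 - 131/658) = 1/(-258992/1645) = -1645/258992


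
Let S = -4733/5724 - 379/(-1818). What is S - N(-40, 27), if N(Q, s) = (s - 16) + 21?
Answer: -18857479/578124 ≈ -32.618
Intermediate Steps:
S = -357511/578124 (S = -4733*1/5724 - 379*(-1/1818) = -4733/5724 + 379/1818 = -357511/578124 ≈ -0.61840)
N(Q, s) = 5 + s (N(Q, s) = (-16 + s) + 21 = 5 + s)
S - N(-40, 27) = -357511/578124 - (5 + 27) = -357511/578124 - 1*32 = -357511/578124 - 32 = -18857479/578124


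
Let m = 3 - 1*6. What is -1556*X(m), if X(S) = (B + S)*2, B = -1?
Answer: 12448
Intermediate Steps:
m = -3 (m = 3 - 6 = -3)
X(S) = -2 + 2*S (X(S) = (-1 + S)*2 = -2 + 2*S)
-1556*X(m) = -1556*(-2 + 2*(-3)) = -1556*(-2 - 6) = -1556*(-8) = 12448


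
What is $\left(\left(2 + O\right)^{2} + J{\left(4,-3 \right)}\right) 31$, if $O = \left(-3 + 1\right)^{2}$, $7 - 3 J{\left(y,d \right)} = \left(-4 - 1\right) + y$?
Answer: $\frac{3596}{3} \approx 1198.7$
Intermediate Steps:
$J{\left(y,d \right)} = 4 - \frac{y}{3}$ ($J{\left(y,d \right)} = \frac{7}{3} - \frac{\left(-4 - 1\right) + y}{3} = \frac{7}{3} - \frac{-5 + y}{3} = \frac{7}{3} - \left(- \frac{5}{3} + \frac{y}{3}\right) = 4 - \frac{y}{3}$)
$O = 4$ ($O = \left(-2\right)^{2} = 4$)
$\left(\left(2 + O\right)^{2} + J{\left(4,-3 \right)}\right) 31 = \left(\left(2 + 4\right)^{2} + \left(4 - \frac{4}{3}\right)\right) 31 = \left(6^{2} + \left(4 - \frac{4}{3}\right)\right) 31 = \left(36 + \frac{8}{3}\right) 31 = \frac{116}{3} \cdot 31 = \frac{3596}{3}$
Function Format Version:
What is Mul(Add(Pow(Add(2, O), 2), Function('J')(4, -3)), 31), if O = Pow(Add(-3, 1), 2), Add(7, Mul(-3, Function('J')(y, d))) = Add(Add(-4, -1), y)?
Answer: Rational(3596, 3) ≈ 1198.7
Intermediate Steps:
Function('J')(y, d) = Add(4, Mul(Rational(-1, 3), y)) (Function('J')(y, d) = Add(Rational(7, 3), Mul(Rational(-1, 3), Add(Add(-4, -1), y))) = Add(Rational(7, 3), Mul(Rational(-1, 3), Add(-5, y))) = Add(Rational(7, 3), Add(Rational(5, 3), Mul(Rational(-1, 3), y))) = Add(4, Mul(Rational(-1, 3), y)))
O = 4 (O = Pow(-2, 2) = 4)
Mul(Add(Pow(Add(2, O), 2), Function('J')(4, -3)), 31) = Mul(Add(Pow(Add(2, 4), 2), Add(4, Mul(Rational(-1, 3), 4))), 31) = Mul(Add(Pow(6, 2), Add(4, Rational(-4, 3))), 31) = Mul(Add(36, Rational(8, 3)), 31) = Mul(Rational(116, 3), 31) = Rational(3596, 3)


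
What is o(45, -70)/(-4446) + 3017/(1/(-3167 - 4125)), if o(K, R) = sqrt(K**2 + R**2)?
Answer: -21999964 - 5*sqrt(277)/4446 ≈ -2.2000e+7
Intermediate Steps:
o(45, -70)/(-4446) + 3017/(1/(-3167 - 4125)) = sqrt(45**2 + (-70)**2)/(-4446) + 3017/(1/(-3167 - 4125)) = sqrt(2025 + 4900)*(-1/4446) + 3017/(1/(-7292)) = sqrt(6925)*(-1/4446) + 3017/(-1/7292) = (5*sqrt(277))*(-1/4446) + 3017*(-7292) = -5*sqrt(277)/4446 - 21999964 = -21999964 - 5*sqrt(277)/4446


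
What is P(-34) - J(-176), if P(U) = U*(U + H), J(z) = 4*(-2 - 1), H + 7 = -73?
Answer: 3888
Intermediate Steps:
H = -80 (H = -7 - 73 = -80)
J(z) = -12 (J(z) = 4*(-3) = -12)
P(U) = U*(-80 + U) (P(U) = U*(U - 80) = U*(-80 + U))
P(-34) - J(-176) = -34*(-80 - 34) - 1*(-12) = -34*(-114) + 12 = 3876 + 12 = 3888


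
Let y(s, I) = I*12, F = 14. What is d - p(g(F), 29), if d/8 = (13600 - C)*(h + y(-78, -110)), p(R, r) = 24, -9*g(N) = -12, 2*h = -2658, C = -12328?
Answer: -549466200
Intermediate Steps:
h = -1329 (h = (1/2)*(-2658) = -1329)
g(N) = 4/3 (g(N) = -1/9*(-12) = 4/3)
y(s, I) = 12*I
d = -549466176 (d = 8*((13600 - 1*(-12328))*(-1329 + 12*(-110))) = 8*((13600 + 12328)*(-1329 - 1320)) = 8*(25928*(-2649)) = 8*(-68683272) = -549466176)
d - p(g(F), 29) = -549466176 - 1*24 = -549466176 - 24 = -549466200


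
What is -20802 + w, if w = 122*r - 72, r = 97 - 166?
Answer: -29292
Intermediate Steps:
r = -69
w = -8490 (w = 122*(-69) - 72 = -8418 - 72 = -8490)
-20802 + w = -20802 - 8490 = -29292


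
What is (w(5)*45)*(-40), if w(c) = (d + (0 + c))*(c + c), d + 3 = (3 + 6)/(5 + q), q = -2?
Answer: -90000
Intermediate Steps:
d = 0 (d = -3 + (3 + 6)/(5 - 2) = -3 + 9/3 = -3 + 9*(⅓) = -3 + 3 = 0)
w(c) = 2*c² (w(c) = (0 + (0 + c))*(c + c) = (0 + c)*(2*c) = c*(2*c) = 2*c²)
(w(5)*45)*(-40) = ((2*5²)*45)*(-40) = ((2*25)*45)*(-40) = (50*45)*(-40) = 2250*(-40) = -90000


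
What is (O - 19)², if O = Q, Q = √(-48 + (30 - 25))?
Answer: (19 - I*√43)² ≈ 318.0 - 249.18*I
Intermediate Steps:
Q = I*√43 (Q = √(-48 + 5) = √(-43) = I*√43 ≈ 6.5574*I)
O = I*√43 ≈ 6.5574*I
(O - 19)² = (I*√43 - 19)² = (-19 + I*√43)²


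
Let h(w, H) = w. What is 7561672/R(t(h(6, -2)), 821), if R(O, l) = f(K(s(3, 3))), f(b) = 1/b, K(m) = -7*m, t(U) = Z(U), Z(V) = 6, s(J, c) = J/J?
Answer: -52931704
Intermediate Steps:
s(J, c) = 1
t(U) = 6
R(O, l) = -⅐ (R(O, l) = 1/(-7*1) = 1/(-7) = -⅐)
7561672/R(t(h(6, -2)), 821) = 7561672/(-⅐) = 7561672*(-7) = -52931704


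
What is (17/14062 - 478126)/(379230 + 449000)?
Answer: -103437043/179178004 ≈ -0.57729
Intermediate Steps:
(17/14062 - 478126)/(379230 + 449000) = (17*(1/14062) - 478126)/828230 = (17/14062 - 478126)*(1/828230) = -6723407795/14062*1/828230 = -103437043/179178004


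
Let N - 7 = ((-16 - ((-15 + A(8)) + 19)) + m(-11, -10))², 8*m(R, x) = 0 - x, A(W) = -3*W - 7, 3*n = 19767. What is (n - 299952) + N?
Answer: -4691295/16 ≈ -2.9321e+5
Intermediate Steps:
n = 6589 (n = (⅓)*19767 = 6589)
A(W) = -7 - 3*W
m(R, x) = -x/8 (m(R, x) = (0 - x)/8 = (-x)/8 = -x/8)
N = 2513/16 (N = 7 + ((-16 - ((-15 + (-7 - 3*8)) + 19)) - ⅛*(-10))² = 7 + ((-16 - ((-15 + (-7 - 24)) + 19)) + 5/4)² = 7 + ((-16 - ((-15 - 31) + 19)) + 5/4)² = 7 + ((-16 - (-46 + 19)) + 5/4)² = 7 + ((-16 - 1*(-27)) + 5/4)² = 7 + ((-16 + 27) + 5/4)² = 7 + (11 + 5/4)² = 7 + (49/4)² = 7 + 2401/16 = 2513/16 ≈ 157.06)
(n - 299952) + N = (6589 - 299952) + 2513/16 = -293363 + 2513/16 = -4691295/16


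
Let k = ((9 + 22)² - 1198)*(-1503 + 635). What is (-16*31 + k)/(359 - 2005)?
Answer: -102610/823 ≈ -124.68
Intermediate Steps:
k = 205716 (k = (31² - 1198)*(-868) = (961 - 1198)*(-868) = -237*(-868) = 205716)
(-16*31 + k)/(359 - 2005) = (-16*31 + 205716)/(359 - 2005) = (-496 + 205716)/(-1646) = 205220*(-1/1646) = -102610/823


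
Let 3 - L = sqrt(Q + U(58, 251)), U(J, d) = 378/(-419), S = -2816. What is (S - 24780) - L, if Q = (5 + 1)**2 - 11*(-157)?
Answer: -27599 + sqrt(309355661)/419 ≈ -27557.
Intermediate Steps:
U(J, d) = -378/419 (U(J, d) = 378*(-1/419) = -378/419)
Q = 1763 (Q = 6**2 + 1727 = 36 + 1727 = 1763)
L = 3 - sqrt(309355661)/419 (L = 3 - sqrt(1763 - 378/419) = 3 - sqrt(738319/419) = 3 - sqrt(309355661)/419 ≈ -38.977)
(S - 24780) - L = (-2816 - 24780) - (3 - sqrt(309355661)/419) = -27596 + (-3 + sqrt(309355661)/419) = -27599 + sqrt(309355661)/419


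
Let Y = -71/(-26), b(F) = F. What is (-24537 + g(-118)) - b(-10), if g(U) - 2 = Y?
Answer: -637579/26 ≈ -24522.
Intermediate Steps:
Y = 71/26 (Y = -71*(-1/26) = 71/26 ≈ 2.7308)
g(U) = 123/26 (g(U) = 2 + 71/26 = 123/26)
(-24537 + g(-118)) - b(-10) = (-24537 + 123/26) - 1*(-10) = -637839/26 + 10 = -637579/26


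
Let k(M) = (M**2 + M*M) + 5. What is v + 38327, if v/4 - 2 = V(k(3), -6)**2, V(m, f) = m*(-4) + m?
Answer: 57379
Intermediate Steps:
k(M) = 5 + 2*M**2 (k(M) = (M**2 + M**2) + 5 = 2*M**2 + 5 = 5 + 2*M**2)
V(m, f) = -3*m (V(m, f) = -4*m + m = -3*m)
v = 19052 (v = 8 + 4*(-3*(5 + 2*3**2))**2 = 8 + 4*(-3*(5 + 2*9))**2 = 8 + 4*(-3*(5 + 18))**2 = 8 + 4*(-3*23)**2 = 8 + 4*(-69)**2 = 8 + 4*4761 = 8 + 19044 = 19052)
v + 38327 = 19052 + 38327 = 57379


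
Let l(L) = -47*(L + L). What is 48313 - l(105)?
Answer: 58183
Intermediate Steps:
l(L) = -94*L
48313 - l(105) = 48313 - (-94)*105 = 48313 - 1*(-9870) = 48313 + 9870 = 58183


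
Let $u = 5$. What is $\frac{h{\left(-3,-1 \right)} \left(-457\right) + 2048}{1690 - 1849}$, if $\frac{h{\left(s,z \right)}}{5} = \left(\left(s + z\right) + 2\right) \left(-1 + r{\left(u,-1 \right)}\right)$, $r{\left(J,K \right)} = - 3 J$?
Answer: $\frac{71072}{159} \approx 446.99$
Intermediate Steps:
$h{\left(s,z \right)} = -160 - 80 s - 80 z$ ($h{\left(s,z \right)} = 5 \left(\left(s + z\right) + 2\right) \left(-1 - 15\right) = 5 \left(2 + s + z\right) \left(-1 - 15\right) = 5 \left(2 + s + z\right) \left(-16\right) = 5 \left(-32 - 16 s - 16 z\right) = -160 - 80 s - 80 z$)
$\frac{h{\left(-3,-1 \right)} \left(-457\right) + 2048}{1690 - 1849} = \frac{\left(-160 - -240 - -80\right) \left(-457\right) + 2048}{1690 - 1849} = \frac{\left(-160 + 240 + 80\right) \left(-457\right) + 2048}{-159} = \left(160 \left(-457\right) + 2048\right) \left(- \frac{1}{159}\right) = \left(-73120 + 2048\right) \left(- \frac{1}{159}\right) = \left(-71072\right) \left(- \frac{1}{159}\right) = \frac{71072}{159}$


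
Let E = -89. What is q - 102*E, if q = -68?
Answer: 9010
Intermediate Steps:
q - 102*E = -68 - 102*(-89) = -68 + 9078 = 9010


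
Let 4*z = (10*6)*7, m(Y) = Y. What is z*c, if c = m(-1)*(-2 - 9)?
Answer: 1155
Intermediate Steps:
z = 105 (z = ((10*6)*7)/4 = (60*7)/4 = (¼)*420 = 105)
c = 11 (c = -(-2 - 9) = -1*(-11) = 11)
z*c = 105*11 = 1155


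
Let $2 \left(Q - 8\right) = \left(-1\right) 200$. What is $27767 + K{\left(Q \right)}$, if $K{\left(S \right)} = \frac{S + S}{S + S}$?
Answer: $27768$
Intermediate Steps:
$Q = -92$ ($Q = 8 + \frac{\left(-1\right) 200}{2} = 8 + \frac{1}{2} \left(-200\right) = 8 - 100 = -92$)
$K{\left(S \right)} = 1$ ($K{\left(S \right)} = \frac{2 S}{2 S} = 2 S \frac{1}{2 S} = 1$)
$27767 + K{\left(Q \right)} = 27767 + 1 = 27768$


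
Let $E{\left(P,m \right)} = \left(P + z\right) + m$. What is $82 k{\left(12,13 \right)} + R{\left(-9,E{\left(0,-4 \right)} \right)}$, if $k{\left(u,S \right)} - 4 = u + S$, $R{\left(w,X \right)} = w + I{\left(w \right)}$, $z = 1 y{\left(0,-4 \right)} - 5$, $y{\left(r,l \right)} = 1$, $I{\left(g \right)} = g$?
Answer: $2360$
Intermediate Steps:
$z = -4$ ($z = 1 \cdot 1 - 5 = 1 - 5 = -4$)
$E{\left(P,m \right)} = -4 + P + m$ ($E{\left(P,m \right)} = \left(P - 4\right) + m = \left(-4 + P\right) + m = -4 + P + m$)
$R{\left(w,X \right)} = 2 w$ ($R{\left(w,X \right)} = w + w = 2 w$)
$k{\left(u,S \right)} = 4 + S + u$ ($k{\left(u,S \right)} = 4 + \left(u + S\right) = 4 + \left(S + u\right) = 4 + S + u$)
$82 k{\left(12,13 \right)} + R{\left(-9,E{\left(0,-4 \right)} \right)} = 82 \left(4 + 13 + 12\right) + 2 \left(-9\right) = 82 \cdot 29 - 18 = 2378 - 18 = 2360$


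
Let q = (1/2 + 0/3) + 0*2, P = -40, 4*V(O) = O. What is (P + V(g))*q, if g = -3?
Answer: -163/8 ≈ -20.375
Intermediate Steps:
V(O) = O/4
q = ½ (q = (1*(½) + 0*(⅓)) + 0 = (½ + 0) + 0 = ½ + 0 = ½ ≈ 0.50000)
(P + V(g))*q = (-40 + (¼)*(-3))*(½) = (-40 - ¾)*(½) = -163/4*½ = -163/8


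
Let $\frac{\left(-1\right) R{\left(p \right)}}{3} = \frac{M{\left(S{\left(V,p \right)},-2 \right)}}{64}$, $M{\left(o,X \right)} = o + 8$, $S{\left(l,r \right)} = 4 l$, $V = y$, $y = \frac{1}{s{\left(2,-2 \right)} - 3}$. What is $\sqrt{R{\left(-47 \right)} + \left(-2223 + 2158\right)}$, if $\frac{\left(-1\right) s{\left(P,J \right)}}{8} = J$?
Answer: $\frac{i \sqrt{176813}}{52} \approx 8.0864 i$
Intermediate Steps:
$s{\left(P,J \right)} = - 8 J$
$y = \frac{1}{13}$ ($y = \frac{1}{\left(-8\right) \left(-2\right) - 3} = \frac{1}{16 - 3} = \frac{1}{13} \approx 0.076923$)
$V = \frac{1}{13} \approx 0.076923$
$M{\left(o,X \right)} = 8 + o$
$R{\left(p \right)} = - \frac{81}{208}$ ($R{\left(p \right)} = - 3 \frac{8 + 4 \cdot \frac{1}{13}}{64} = - 3 \left(8 + \frac{4}{13}\right) \frac{1}{64} = - 3 \cdot \frac{108}{13} \cdot \frac{1}{64} = \left(-3\right) \frac{27}{208} = - \frac{81}{208}$)
$\sqrt{R{\left(-47 \right)} + \left(-2223 + 2158\right)} = \sqrt{- \frac{81}{208} + \left(-2223 + 2158\right)} = \sqrt{- \frac{81}{208} - 65} = \sqrt{- \frac{13601}{208}} = \frac{i \sqrt{176813}}{52}$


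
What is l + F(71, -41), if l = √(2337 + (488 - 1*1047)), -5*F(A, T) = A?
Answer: -71/5 + √1778 ≈ 27.966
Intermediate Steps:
F(A, T) = -A/5
l = √1778 (l = √(2337 + (488 - 1047)) = √(2337 - 559) = √1778 ≈ 42.166)
l + F(71, -41) = √1778 - ⅕*71 = √1778 - 71/5 = -71/5 + √1778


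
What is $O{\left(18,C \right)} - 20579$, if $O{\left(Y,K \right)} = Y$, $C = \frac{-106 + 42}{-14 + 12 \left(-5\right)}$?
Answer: $-20561$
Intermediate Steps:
$C = \frac{32}{37}$ ($C = - \frac{64}{-14 - 60} = - \frac{64}{-74} = \left(-64\right) \left(- \frac{1}{74}\right) = \frac{32}{37} \approx 0.86486$)
$O{\left(18,C \right)} - 20579 = 18 - 20579 = -20561$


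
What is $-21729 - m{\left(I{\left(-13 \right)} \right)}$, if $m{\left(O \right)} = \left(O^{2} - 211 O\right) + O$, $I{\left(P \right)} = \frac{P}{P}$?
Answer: $-21520$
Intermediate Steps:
$I{\left(P \right)} = 1$
$m{\left(O \right)} = O^{2} - 210 O$
$-21729 - m{\left(I{\left(-13 \right)} \right)} = -21729 - 1 \left(-210 + 1\right) = -21729 - 1 \left(-209\right) = -21729 - -209 = -21729 + 209 = -21520$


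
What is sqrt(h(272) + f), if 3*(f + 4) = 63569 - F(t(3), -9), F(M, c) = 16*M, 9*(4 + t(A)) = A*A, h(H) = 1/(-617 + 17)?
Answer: sqrt(8480666)/20 ≈ 145.61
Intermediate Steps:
h(H) = -1/600 (h(H) = 1/(-600) = -1/600)
t(A) = -4 + A**2/9 (t(A) = -4 + (A*A)/9 = -4 + A**2/9)
f = 63605/3 (f = -4 + (63569 - 16*(-4 + (1/9)*3**2))/3 = -4 + (63569 - 16*(-4 + (1/9)*9))/3 = -4 + (63569 - 16*(-4 + 1))/3 = -4 + (63569 - 16*(-3))/3 = -4 + (63569 - 1*(-48))/3 = -4 + (63569 + 48)/3 = -4 + (1/3)*63617 = -4 + 63617/3 = 63605/3 ≈ 21202.)
sqrt(h(272) + f) = sqrt(-1/600 + 63605/3) = sqrt(4240333/200) = sqrt(8480666)/20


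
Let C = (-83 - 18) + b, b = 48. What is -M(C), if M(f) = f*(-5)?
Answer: -265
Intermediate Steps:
C = -53 (C = (-83 - 18) + 48 = -101 + 48 = -53)
M(f) = -5*f
-M(C) = -(-5)*(-53) = -1*265 = -265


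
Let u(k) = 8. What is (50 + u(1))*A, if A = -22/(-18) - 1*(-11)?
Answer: 6380/9 ≈ 708.89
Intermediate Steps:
A = 110/9 (A = -22*(-1/18) + 11 = 11/9 + 11 = 110/9 ≈ 12.222)
(50 + u(1))*A = (50 + 8)*(110/9) = 58*(110/9) = 6380/9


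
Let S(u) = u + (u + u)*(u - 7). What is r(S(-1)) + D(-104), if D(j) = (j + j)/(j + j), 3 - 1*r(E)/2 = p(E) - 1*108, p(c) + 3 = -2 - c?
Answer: 263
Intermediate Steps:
p(c) = -5 - c (p(c) = -3 + (-2 - c) = -5 - c)
S(u) = u + 2*u*(-7 + u) (S(u) = u + (2*u)*(-7 + u) = u + 2*u*(-7 + u))
r(E) = 232 + 2*E (r(E) = 6 - 2*((-5 - E) - 1*108) = 6 - 2*((-5 - E) - 108) = 6 - 2*(-113 - E) = 6 + (226 + 2*E) = 232 + 2*E)
D(j) = 1 (D(j) = (2*j)/((2*j)) = (2*j)*(1/(2*j)) = 1)
r(S(-1)) + D(-104) = (232 + 2*(-(-13 + 2*(-1)))) + 1 = (232 + 2*(-(-13 - 2))) + 1 = (232 + 2*(-1*(-15))) + 1 = (232 + 2*15) + 1 = (232 + 30) + 1 = 262 + 1 = 263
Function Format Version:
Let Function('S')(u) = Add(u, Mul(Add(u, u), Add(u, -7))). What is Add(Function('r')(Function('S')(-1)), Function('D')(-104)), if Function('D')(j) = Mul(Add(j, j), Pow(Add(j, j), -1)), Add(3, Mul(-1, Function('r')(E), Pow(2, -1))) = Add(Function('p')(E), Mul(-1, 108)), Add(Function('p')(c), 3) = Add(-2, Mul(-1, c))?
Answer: 263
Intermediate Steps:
Function('p')(c) = Add(-5, Mul(-1, c)) (Function('p')(c) = Add(-3, Add(-2, Mul(-1, c))) = Add(-5, Mul(-1, c)))
Function('S')(u) = Add(u, Mul(2, u, Add(-7, u))) (Function('S')(u) = Add(u, Mul(Mul(2, u), Add(-7, u))) = Add(u, Mul(2, u, Add(-7, u))))
Function('r')(E) = Add(232, Mul(2, E)) (Function('r')(E) = Add(6, Mul(-2, Add(Add(-5, Mul(-1, E)), Mul(-1, 108)))) = Add(6, Mul(-2, Add(Add(-5, Mul(-1, E)), -108))) = Add(6, Mul(-2, Add(-113, Mul(-1, E)))) = Add(6, Add(226, Mul(2, E))) = Add(232, Mul(2, E)))
Function('D')(j) = 1 (Function('D')(j) = Mul(Mul(2, j), Pow(Mul(2, j), -1)) = Mul(Mul(2, j), Mul(Rational(1, 2), Pow(j, -1))) = 1)
Add(Function('r')(Function('S')(-1)), Function('D')(-104)) = Add(Add(232, Mul(2, Mul(-1, Add(-13, Mul(2, -1))))), 1) = Add(Add(232, Mul(2, Mul(-1, Add(-13, -2)))), 1) = Add(Add(232, Mul(2, Mul(-1, -15))), 1) = Add(Add(232, Mul(2, 15)), 1) = Add(Add(232, 30), 1) = Add(262, 1) = 263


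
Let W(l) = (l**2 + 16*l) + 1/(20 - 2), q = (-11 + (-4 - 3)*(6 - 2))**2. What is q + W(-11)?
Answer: 26389/18 ≈ 1466.1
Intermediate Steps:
q = 1521 (q = (-11 - 7*4)**2 = (-11 - 28)**2 = (-39)**2 = 1521)
W(l) = 1/18 + l**2 + 16*l (W(l) = (l**2 + 16*l) + 1/18 = 1/18 + l**2 + 16*l)
q + W(-11) = 1521 + (1/18 + (-11)**2 + 16*(-11)) = 1521 + (1/18 + 121 - 176) = 1521 - 989/18 = 26389/18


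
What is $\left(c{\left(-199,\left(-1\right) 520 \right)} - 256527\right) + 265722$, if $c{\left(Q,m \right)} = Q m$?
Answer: $112675$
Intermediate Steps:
$\left(c{\left(-199,\left(-1\right) 520 \right)} - 256527\right) + 265722 = \left(- 199 \left(\left(-1\right) 520\right) - 256527\right) + 265722 = \left(\left(-199\right) \left(-520\right) - 256527\right) + 265722 = \left(103480 - 256527\right) + 265722 = -153047 + 265722 = 112675$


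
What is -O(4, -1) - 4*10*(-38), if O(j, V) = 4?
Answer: 1516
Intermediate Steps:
-O(4, -1) - 4*10*(-38) = -1*4 - 4*10*(-38) = -4 - 40*(-38) = -4 + 1520 = 1516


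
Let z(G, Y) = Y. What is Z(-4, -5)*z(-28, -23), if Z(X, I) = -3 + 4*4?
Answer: -299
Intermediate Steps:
Z(X, I) = 13 (Z(X, I) = -3 + 16 = 13)
Z(-4, -5)*z(-28, -23) = 13*(-23) = -299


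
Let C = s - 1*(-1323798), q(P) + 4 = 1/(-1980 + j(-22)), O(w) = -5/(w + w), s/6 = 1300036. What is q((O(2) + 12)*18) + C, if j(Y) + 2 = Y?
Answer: 18284516039/2004 ≈ 9.1240e+6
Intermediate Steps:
s = 7800216 (s = 6*1300036 = 7800216)
j(Y) = -2 + Y
O(w) = -5/(2*w) (O(w) = -5*1/(2*w) = -5/(2*w))
q(P) = -8017/2004 (q(P) = -4 + 1/(-1980 + (-2 - 22)) = -4 + 1/(-1980 - 24) = -4 + 1/(-2004) = -4 - 1/2004 = -8017/2004)
C = 9124014 (C = 7800216 - 1*(-1323798) = 7800216 + 1323798 = 9124014)
q((O(2) + 12)*18) + C = -8017/2004 + 9124014 = 18284516039/2004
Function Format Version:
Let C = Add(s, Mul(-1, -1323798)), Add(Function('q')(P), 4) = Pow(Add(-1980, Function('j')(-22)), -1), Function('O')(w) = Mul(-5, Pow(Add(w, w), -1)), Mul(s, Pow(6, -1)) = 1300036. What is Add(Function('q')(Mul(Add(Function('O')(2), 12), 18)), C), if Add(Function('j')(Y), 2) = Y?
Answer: Rational(18284516039, 2004) ≈ 9.1240e+6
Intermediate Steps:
s = 7800216 (s = Mul(6, 1300036) = 7800216)
Function('j')(Y) = Add(-2, Y)
Function('O')(w) = Mul(Rational(-5, 2), Pow(w, -1)) (Function('O')(w) = Mul(-5, Pow(Mul(2, w), -1)) = Mul(-5, Mul(Rational(1, 2), Pow(w, -1))) = Mul(Rational(-5, 2), Pow(w, -1)))
Function('q')(P) = Rational(-8017, 2004) (Function('q')(P) = Add(-4, Pow(Add(-1980, Add(-2, -22)), -1)) = Add(-4, Pow(Add(-1980, -24), -1)) = Add(-4, Pow(-2004, -1)) = Add(-4, Rational(-1, 2004)) = Rational(-8017, 2004))
C = 9124014 (C = Add(7800216, Mul(-1, -1323798)) = Add(7800216, 1323798) = 9124014)
Add(Function('q')(Mul(Add(Function('O')(2), 12), 18)), C) = Add(Rational(-8017, 2004), 9124014) = Rational(18284516039, 2004)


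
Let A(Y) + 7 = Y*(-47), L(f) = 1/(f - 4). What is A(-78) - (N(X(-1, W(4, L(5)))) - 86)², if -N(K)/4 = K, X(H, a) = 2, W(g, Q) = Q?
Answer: -5177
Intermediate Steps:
L(f) = 1/(-4 + f)
N(K) = -4*K
A(Y) = -7 - 47*Y (A(Y) = -7 + Y*(-47) = -7 - 47*Y)
A(-78) - (N(X(-1, W(4, L(5)))) - 86)² = (-7 - 47*(-78)) - (-4*2 - 86)² = (-7 + 3666) - (-8 - 86)² = 3659 - 1*(-94)² = 3659 - 1*8836 = 3659 - 8836 = -5177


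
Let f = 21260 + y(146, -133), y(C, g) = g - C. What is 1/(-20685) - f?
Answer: -433991986/20685 ≈ -20981.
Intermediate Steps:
f = 20981 (f = 21260 + (-133 - 1*146) = 21260 + (-133 - 146) = 21260 - 279 = 20981)
1/(-20685) - f = 1/(-20685) - 1*20981 = -1/20685 - 20981 = -433991986/20685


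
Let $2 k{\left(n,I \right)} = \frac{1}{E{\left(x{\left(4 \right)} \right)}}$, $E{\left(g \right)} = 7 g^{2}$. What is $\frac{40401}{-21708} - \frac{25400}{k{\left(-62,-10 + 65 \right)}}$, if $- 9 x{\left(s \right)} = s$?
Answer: $- \frac{22759003}{324} \approx -70244.0$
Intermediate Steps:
$x{\left(s \right)} = - \frac{s}{9}$
$k{\left(n,I \right)} = \frac{81}{224}$ ($k{\left(n,I \right)} = \frac{1}{2 \cdot 7 \left(\left(- \frac{1}{9}\right) 4\right)^{2}} = \frac{1}{2 \cdot 7 \left(- \frac{4}{9}\right)^{2}} = \frac{1}{2 \cdot 7 \cdot \frac{16}{81}} = \frac{1}{2 \cdot \frac{112}{81}} = \frac{1}{2} \cdot \frac{81}{112} = \frac{81}{224}$)
$\frac{40401}{-21708} - \frac{25400}{k{\left(-62,-10 + 65 \right)}} = \frac{40401}{-21708} - \frac{25400}{\frac{81}{224}} = 40401 \left(- \frac{1}{21708}\right) - \frac{5689600}{81} = - \frac{67}{36} - \frac{5689600}{81} = - \frac{22759003}{324}$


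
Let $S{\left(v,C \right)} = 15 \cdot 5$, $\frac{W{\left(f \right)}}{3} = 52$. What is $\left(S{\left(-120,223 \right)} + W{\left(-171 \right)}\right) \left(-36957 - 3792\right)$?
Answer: $-9413019$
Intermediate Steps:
$W{\left(f \right)} = 156$ ($W{\left(f \right)} = 3 \cdot 52 = 156$)
$S{\left(v,C \right)} = 75$
$\left(S{\left(-120,223 \right)} + W{\left(-171 \right)}\right) \left(-36957 - 3792\right) = \left(75 + 156\right) \left(-36957 - 3792\right) = 231 \left(-40749\right) = -9413019$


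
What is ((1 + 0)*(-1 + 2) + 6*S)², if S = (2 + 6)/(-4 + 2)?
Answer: 529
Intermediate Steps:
S = -4 (S = 8/(-2) = 8*(-½) = -4)
((1 + 0)*(-1 + 2) + 6*S)² = ((1 + 0)*(-1 + 2) + 6*(-4))² = (1*1 - 24)² = (1 - 24)² = (-23)² = 529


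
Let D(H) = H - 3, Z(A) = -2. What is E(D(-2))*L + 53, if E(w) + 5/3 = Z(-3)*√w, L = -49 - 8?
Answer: 148 + 114*I*√5 ≈ 148.0 + 254.91*I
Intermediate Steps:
L = -57
D(H) = -3 + H
E(w) = -5/3 - 2*√w
E(D(-2))*L + 53 = (-5/3 - 2*√(-3 - 2))*(-57) + 53 = (-5/3 - 2*I*√5)*(-57) + 53 = (95 + 114*I*√5) + 53 = 148 + 114*I*√5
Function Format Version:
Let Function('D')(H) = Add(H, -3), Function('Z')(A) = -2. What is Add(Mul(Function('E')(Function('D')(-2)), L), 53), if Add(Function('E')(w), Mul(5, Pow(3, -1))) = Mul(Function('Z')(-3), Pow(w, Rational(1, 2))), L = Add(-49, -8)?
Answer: Add(148, Mul(114, I, Pow(5, Rational(1, 2)))) ≈ Add(148.00, Mul(254.91, I))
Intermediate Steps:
L = -57
Function('D')(H) = Add(-3, H)
Function('E')(w) = Add(Rational(-5, 3), Mul(-2, Pow(w, Rational(1, 2))))
Add(Mul(Function('E')(Function('D')(-2)), L), 53) = Add(Mul(Add(Rational(-5, 3), Mul(-2, Pow(Add(-3, -2), Rational(1, 2)))), -57), 53) = Add(Mul(Add(Rational(-5, 3), Mul(-2, Pow(-5, Rational(1, 2)))), -57), 53) = Add(Mul(Add(Rational(-5, 3), Mul(-2, Mul(I, Pow(5, Rational(1, 2))))), -57), 53) = Add(Mul(Add(Rational(-5, 3), Mul(-2, I, Pow(5, Rational(1, 2)))), -57), 53) = Add(Add(95, Mul(114, I, Pow(5, Rational(1, 2)))), 53) = Add(148, Mul(114, I, Pow(5, Rational(1, 2))))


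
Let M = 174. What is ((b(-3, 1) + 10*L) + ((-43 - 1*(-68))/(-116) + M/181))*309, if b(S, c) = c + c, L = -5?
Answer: -306574041/20996 ≈ -14602.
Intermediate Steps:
b(S, c) = 2*c
((b(-3, 1) + 10*L) + ((-43 - 1*(-68))/(-116) + M/181))*309 = ((2*1 + 10*(-5)) + ((-43 - 1*(-68))/(-116) + 174/181))*309 = ((2 - 50) + ((-43 + 68)*(-1/116) + 174*(1/181)))*309 = (-48 + (25*(-1/116) + 174/181))*309 = (-48 + (-25/116 + 174/181))*309 = (-48 + 15659/20996)*309 = -992149/20996*309 = -306574041/20996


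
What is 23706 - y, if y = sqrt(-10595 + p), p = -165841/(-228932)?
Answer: 23706 - 3*I*sqrt(127466599403)/10406 ≈ 23706.0 - 102.93*I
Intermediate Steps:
p = 165841/228932 (p = -165841*(-1/228932) = 165841/228932 ≈ 0.72441)
y = 3*I*sqrt(127466599403)/10406 (y = sqrt(-10595 + 165841/228932) = sqrt(-2425368699/228932) = 3*I*sqrt(127466599403)/10406 ≈ 102.93*I)
23706 - y = 23706 - 3*I*sqrt(127466599403)/10406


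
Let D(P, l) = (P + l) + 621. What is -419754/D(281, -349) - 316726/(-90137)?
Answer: -37660216820/49845761 ≈ -755.54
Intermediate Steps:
D(P, l) = 621 + P + l
-419754/D(281, -349) - 316726/(-90137) = -419754/(621 + 281 - 349) - 316726/(-90137) = -419754/553 - 316726*(-1/90137) = -419754*1/553 + 316726/90137 = -419754/553 + 316726/90137 = -37660216820/49845761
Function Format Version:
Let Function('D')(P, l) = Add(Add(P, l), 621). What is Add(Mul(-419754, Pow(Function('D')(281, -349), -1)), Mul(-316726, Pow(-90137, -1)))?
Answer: Rational(-37660216820, 49845761) ≈ -755.54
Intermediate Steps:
Function('D')(P, l) = Add(621, P, l)
Add(Mul(-419754, Pow(Function('D')(281, -349), -1)), Mul(-316726, Pow(-90137, -1))) = Add(Mul(-419754, Pow(Add(621, 281, -349), -1)), Mul(-316726, Pow(-90137, -1))) = Add(Mul(-419754, Pow(553, -1)), Mul(-316726, Rational(-1, 90137))) = Add(Mul(-419754, Rational(1, 553)), Rational(316726, 90137)) = Add(Rational(-419754, 553), Rational(316726, 90137)) = Rational(-37660216820, 49845761)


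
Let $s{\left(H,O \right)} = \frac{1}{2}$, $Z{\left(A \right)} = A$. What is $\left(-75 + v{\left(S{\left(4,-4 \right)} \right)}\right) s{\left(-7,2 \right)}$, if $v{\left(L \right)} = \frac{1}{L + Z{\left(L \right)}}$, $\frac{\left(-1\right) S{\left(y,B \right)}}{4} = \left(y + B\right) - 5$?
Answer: $- \frac{2999}{80} \approx -37.487$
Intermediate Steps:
$s{\left(H,O \right)} = \frac{1}{2}$
$S{\left(y,B \right)} = 20 - 4 B - 4 y$ ($S{\left(y,B \right)} = - 4 \left(\left(y + B\right) - 5\right) = - 4 \left(\left(B + y\right) - 5\right) = - 4 \left(-5 + B + y\right) = 20 - 4 B - 4 y$)
$v{\left(L \right)} = \frac{1}{2 L}$ ($v{\left(L \right)} = \frac{1}{L + L} = \frac{1}{2 L}$)
$\left(-75 + v{\left(S{\left(4,-4 \right)} \right)}\right) s{\left(-7,2 \right)} = \left(-75 + \frac{1}{2 \left(20 - -16 - 16\right)}\right) \frac{1}{2} = \left(-75 + \frac{1}{2 \left(20 + 16 - 16\right)}\right) \frac{1}{2} = \left(-75 + \frac{1}{2 \cdot 20}\right) \frac{1}{2} = \left(-75 + \frac{1}{2} \cdot \frac{1}{20}\right) \frac{1}{2} = \left(-75 + \frac{1}{40}\right) \frac{1}{2} = \left(- \frac{2999}{40}\right) \frac{1}{2} = - \frac{2999}{80}$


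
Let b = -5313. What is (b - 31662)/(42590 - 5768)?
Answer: -725/722 ≈ -1.0042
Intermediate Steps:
(b - 31662)/(42590 - 5768) = (-5313 - 31662)/(42590 - 5768) = -36975/36822 = -36975*1/36822 = -725/722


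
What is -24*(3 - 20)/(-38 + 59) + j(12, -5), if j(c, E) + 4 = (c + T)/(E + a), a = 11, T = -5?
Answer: 697/42 ≈ 16.595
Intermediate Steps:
j(c, E) = -4 + (-5 + c)/(11 + E) (j(c, E) = -4 + (c - 5)/(E + 11) = -4 + (-5 + c)/(11 + E))
-24*(3 - 20)/(-38 + 59) + j(12, -5) = -24*(3 - 20)/(-38 + 59) + (-49 + 12 - 4*(-5))/(11 - 5) = -(-408)/21 + (-49 + 12 + 20)/6 = -(-408)/21 + (⅙)*(-17) = -24*(-17/21) - 17/6 = 136/7 - 17/6 = 697/42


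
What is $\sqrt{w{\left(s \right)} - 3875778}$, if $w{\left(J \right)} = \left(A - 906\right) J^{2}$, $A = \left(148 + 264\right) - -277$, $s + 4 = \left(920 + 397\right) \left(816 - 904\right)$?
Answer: $i \sqrt{2914923645778} \approx 1.7073 \cdot 10^{6} i$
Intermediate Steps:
$s = -115900$ ($s = -4 + \left(920 + 397\right) \left(816 - 904\right) = -4 + 1317 \left(-88\right) = -4 - 115896 = -115900$)
$A = 689$ ($A = 412 + 277 = 689$)
$w{\left(J \right)} = - 217 J^{2}$ ($w{\left(J \right)} = \left(689 - 906\right) J^{2} = - 217 J^{2}$)
$\sqrt{w{\left(s \right)} - 3875778} = \sqrt{- 217 \left(-115900\right)^{2} - 3875778} = \sqrt{\left(-217\right) 13432810000 - 3875778} = \sqrt{-2914919770000 - 3875778} = \sqrt{-2914923645778} = i \sqrt{2914923645778}$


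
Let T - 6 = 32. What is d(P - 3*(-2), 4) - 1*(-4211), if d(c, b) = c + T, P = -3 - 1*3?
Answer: 4249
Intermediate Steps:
T = 38 (T = 6 + 32 = 38)
P = -6 (P = -3 - 3 = -6)
d(c, b) = 38 + c (d(c, b) = c + 38 = 38 + c)
d(P - 3*(-2), 4) - 1*(-4211) = (38 + (-6 - 3*(-2))) - 1*(-4211) = (38 + (-6 + 6)) + 4211 = (38 + 0) + 4211 = 38 + 4211 = 4249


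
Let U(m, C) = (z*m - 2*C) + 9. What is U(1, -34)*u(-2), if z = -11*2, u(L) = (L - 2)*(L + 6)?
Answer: -880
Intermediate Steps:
u(L) = (-2 + L)*(6 + L)
z = -22
U(m, C) = 9 - 22*m - 2*C (U(m, C) = (-22*m - 2*C) + 9 = 9 - 22*m - 2*C)
U(1, -34)*u(-2) = (9 - 22*1 - 2*(-34))*(-12 + (-2)**2 + 4*(-2)) = (9 - 22 + 68)*(-12 + 4 - 8) = 55*(-16) = -880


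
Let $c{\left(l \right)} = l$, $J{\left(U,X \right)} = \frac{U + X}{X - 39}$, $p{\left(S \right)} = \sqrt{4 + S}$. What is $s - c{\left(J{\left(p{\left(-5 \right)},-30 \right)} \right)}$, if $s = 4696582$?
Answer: $\frac{108021376}{23} + \frac{i}{69} \approx 4.6966 \cdot 10^{6} + 0.014493 i$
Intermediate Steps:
$J{\left(U,X \right)} = \frac{U + X}{-39 + X}$
$s - c{\left(J{\left(p{\left(-5 \right)},-30 \right)} \right)} = 4696582 - \frac{\sqrt{4 - 5} - 30}{-39 - 30} = 4696582 - \frac{\sqrt{-1} - 30}{-69} = 4696582 - - \frac{i - 30}{69} = 4696582 - - \frac{-30 + i}{69} = 4696582 - \left(\frac{10}{23} - \frac{i}{69}\right) = \frac{108021376}{23} + \frac{i}{69}$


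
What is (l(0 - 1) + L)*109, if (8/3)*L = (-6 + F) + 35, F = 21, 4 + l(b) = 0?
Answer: 6431/4 ≈ 1607.8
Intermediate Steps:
l(b) = -4 (l(b) = -4 + 0 = -4)
L = 75/4 (L = 3*((-6 + 21) + 35)/8 = 3*(15 + 35)/8 = (3/8)*50 = 75/4 ≈ 18.750)
(l(0 - 1) + L)*109 = (-4 + 75/4)*109 = (59/4)*109 = 6431/4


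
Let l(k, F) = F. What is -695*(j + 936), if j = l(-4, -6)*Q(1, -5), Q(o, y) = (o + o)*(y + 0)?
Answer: -692220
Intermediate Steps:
Q(o, y) = 2*o*y (Q(o, y) = (2*o)*y = 2*o*y)
j = 60 (j = -12*(-5) = -6*(-10) = 60)
-695*(j + 936) = -695*(60 + 936) = -695*996 = -692220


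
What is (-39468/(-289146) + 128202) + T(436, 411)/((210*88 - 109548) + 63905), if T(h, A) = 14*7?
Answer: 1173553478534/9153931 ≈ 1.2820e+5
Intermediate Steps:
T(h, A) = 98
(-39468/(-289146) + 128202) + T(436, 411)/((210*88 - 109548) + 63905) = (-39468/(-289146) + 128202) + 98/((210*88 - 109548) + 63905) = (-39468*(-1/289146) + 128202) + 98/((18480 - 109548) + 63905) = (46/337 + 128202) + 98/(-91068 + 63905) = 43204120/337 + 98/(-27163) = 43204120/337 + 98*(-1/27163) = 43204120/337 - 98/27163 = 1173553478534/9153931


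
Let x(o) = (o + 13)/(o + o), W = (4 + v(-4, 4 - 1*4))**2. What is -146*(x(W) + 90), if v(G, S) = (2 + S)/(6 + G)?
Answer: -331274/25 ≈ -13251.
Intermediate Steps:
v(G, S) = (2 + S)/(6 + G)
W = 25 (W = (4 + (2 + (4 - 1*4))/(6 - 4))**2 = (4 + (2 + (4 - 4))/2)**2 = (4 + (2 + 0)/2)**2 = (4 + (1/2)*2)**2 = (4 + 1)**2 = 5**2 = 25)
x(o) = (13 + o)/(2*o) (x(o) = (13 + o)/((2*o)) = (13 + o)*(1/(2*o)) = (13 + o)/(2*o))
-146*(x(W) + 90) = -146*((1/2)*(13 + 25)/25 + 90) = -146*((1/2)*(1/25)*38 + 90) = -146*(19/25 + 90) = -146*2269/25 = -331274/25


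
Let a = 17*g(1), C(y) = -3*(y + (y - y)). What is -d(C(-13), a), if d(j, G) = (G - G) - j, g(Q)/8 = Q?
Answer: 39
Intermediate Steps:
g(Q) = 8*Q
C(y) = -3*y (C(y) = -3*(y + 0) = -3*y)
a = 136 (a = 17*(8*1) = 17*8 = 136)
d(j, G) = -j (d(j, G) = 0 - j = -j)
-d(C(-13), a) = -(-1)*(-3*(-13)) = -(-1)*39 = -1*(-39) = 39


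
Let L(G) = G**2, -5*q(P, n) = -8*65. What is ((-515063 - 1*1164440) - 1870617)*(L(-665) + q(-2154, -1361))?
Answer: -1570321029480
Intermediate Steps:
q(P, n) = 104 (q(P, n) = -(-8)*65/5 = -1/5*(-520) = 104)
((-515063 - 1*1164440) - 1870617)*(L(-665) + q(-2154, -1361)) = ((-515063 - 1*1164440) - 1870617)*((-665)**2 + 104) = ((-515063 - 1164440) - 1870617)*(442225 + 104) = (-1679503 - 1870617)*442329 = -3550120*442329 = -1570321029480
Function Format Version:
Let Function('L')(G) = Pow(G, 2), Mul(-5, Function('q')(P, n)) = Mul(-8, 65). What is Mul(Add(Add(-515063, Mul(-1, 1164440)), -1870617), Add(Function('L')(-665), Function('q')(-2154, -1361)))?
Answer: -1570321029480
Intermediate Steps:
Function('q')(P, n) = 104 (Function('q')(P, n) = Mul(Rational(-1, 5), Mul(-8, 65)) = Mul(Rational(-1, 5), -520) = 104)
Mul(Add(Add(-515063, Mul(-1, 1164440)), -1870617), Add(Function('L')(-665), Function('q')(-2154, -1361))) = Mul(Add(Add(-515063, Mul(-1, 1164440)), -1870617), Add(Pow(-665, 2), 104)) = Mul(Add(Add(-515063, -1164440), -1870617), Add(442225, 104)) = Mul(Add(-1679503, -1870617), 442329) = Mul(-3550120, 442329) = -1570321029480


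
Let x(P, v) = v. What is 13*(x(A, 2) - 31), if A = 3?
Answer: -377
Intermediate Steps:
13*(x(A, 2) - 31) = 13*(2 - 31) = 13*(-29) = -377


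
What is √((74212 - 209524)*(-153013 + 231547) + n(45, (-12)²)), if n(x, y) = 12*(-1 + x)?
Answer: 4*I*√664162005 ≈ 1.0309e+5*I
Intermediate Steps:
n(x, y) = -12 + 12*x
√((74212 - 209524)*(-153013 + 231547) + n(45, (-12)²)) = √((74212 - 209524)*(-153013 + 231547) + (-12 + 12*45)) = √(-135312*78534 + (-12 + 540)) = √(-10626592608 + 528) = √(-10626592080) = 4*I*√664162005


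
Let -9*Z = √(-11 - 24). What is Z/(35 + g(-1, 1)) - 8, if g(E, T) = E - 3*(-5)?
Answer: -8 - I*√35/441 ≈ -8.0 - 0.013415*I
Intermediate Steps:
g(E, T) = 15 + E (g(E, T) = E + 15 = 15 + E)
Z = -I*√35/9 (Z = -√(-11 - 24)/9 = -I*√35/9 ≈ -0.65734*I)
Z/(35 + g(-1, 1)) - 8 = (-I*√35/9)/(35 + (15 - 1)) - 8 = (-I*√35/9)/(35 + 14) - 8 = -I*√35/9/49 - 8 = -I*√35/9*(1/49) - 8 = -I*√35/441 - 8 = -8 - I*√35/441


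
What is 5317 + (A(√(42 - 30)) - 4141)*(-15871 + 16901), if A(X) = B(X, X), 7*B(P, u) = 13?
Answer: -29806001/7 ≈ -4.2580e+6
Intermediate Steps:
B(P, u) = 13/7 (B(P, u) = (⅐)*13 = 13/7)
A(X) = 13/7
5317 + (A(√(42 - 30)) - 4141)*(-15871 + 16901) = 5317 + (13/7 - 4141)*(-15871 + 16901) = 5317 - 28974/7*1030 = 5317 - 29843220/7 = -29806001/7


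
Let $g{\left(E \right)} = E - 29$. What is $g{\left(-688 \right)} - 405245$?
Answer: $-405962$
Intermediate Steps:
$g{\left(E \right)} = -29 + E$
$g{\left(-688 \right)} - 405245 = \left(-29 - 688\right) - 405245 = -717 - 405245 = -405962$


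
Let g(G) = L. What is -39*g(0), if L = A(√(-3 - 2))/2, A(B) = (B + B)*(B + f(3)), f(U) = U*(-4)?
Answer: 195 + 468*I*√5 ≈ 195.0 + 1046.5*I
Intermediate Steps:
f(U) = -4*U
A(B) = 2*B*(-12 + B) (A(B) = (B + B)*(B - 4*3) = (2*B)*(B - 12) = (2*B)*(-12 + B) = 2*B*(-12 + B))
L = I*√5*(-12 + I*√5) (L = (2*√(-3 - 2)*(-12 + √(-3 - 2)))/2 = (2*√(-5)*(-12 + √(-5)))*(½) = (2*(I*√5)*(-12 + I*√5))*(½) = (2*I*√5*(-12 + I*√5))*(½) = I*√5*(-12 + I*√5) ≈ -5.0 - 26.833*I)
g(G) = -5 - 12*I*√5
-39*g(0) = -39*(-5 - 12*I*√5) = 195 + 468*I*√5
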